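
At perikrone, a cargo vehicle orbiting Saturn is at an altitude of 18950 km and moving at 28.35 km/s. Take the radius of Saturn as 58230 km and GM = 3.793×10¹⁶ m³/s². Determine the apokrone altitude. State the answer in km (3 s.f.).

apokrone altitude ≈ 2.88×10⁵ km

r_p = 58230 + 18950 = 77180 km = 7.718×10⁷ m.
Specific energy ε = v²/2 − μ/r = -8.959×10⁷ J/kg, so a = −μ/(2ε) = 2.117×10⁸ m.
The apsides satisfy r_p + r_a = 2a, so the apokrone radius is 2a − r_p = 3.462×10⁸ m = 3.4621×10⁵ km.
Apokrone altitude = 3.4621×10⁵ − 58230 = 2.8798×10⁵ km.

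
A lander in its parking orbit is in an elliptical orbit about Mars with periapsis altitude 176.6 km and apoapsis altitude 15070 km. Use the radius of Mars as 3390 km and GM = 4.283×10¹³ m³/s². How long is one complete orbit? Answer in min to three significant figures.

T ≈ 585 min

r_p = 3390 + 176.6 = 3566.6 km = 3.5666×10⁶ m.
r_a = 3390 + 15070 = 18460 km = 1.8460×10⁷ m.
Semi-major axis a = (r_p + r_a)/2 = (3566.6 + 18460)/2 = 11013 km = 1.101×10⁷ m.
By Kepler's third law T = 2π√(a³/μ) = 2π × 5.585×10³ = 3.509×10⁴ s.
= 584.8 min.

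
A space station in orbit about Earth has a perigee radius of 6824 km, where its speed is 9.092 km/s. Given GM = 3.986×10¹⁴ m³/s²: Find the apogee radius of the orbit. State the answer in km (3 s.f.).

r_p = 6.824×10⁶ m.
Specific energy ε = v²/2 − μ/r = -1.708×10⁷ J/kg, so a = −μ/(2ε) = 1.167×10⁷ m.
The apsides satisfy r_p + r_a = 2a, so the apogee radius is 2a − r_p = 1.651×10⁷ m = 16514 km.

apogee radius ≈ 16500 km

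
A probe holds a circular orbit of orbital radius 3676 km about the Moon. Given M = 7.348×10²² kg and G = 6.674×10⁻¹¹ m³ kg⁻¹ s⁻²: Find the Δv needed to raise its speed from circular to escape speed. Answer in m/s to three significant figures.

Δv ≈ 478 m/s

μ = GM = 6.674×10⁻¹¹ × 7.348×10²² = 4.904×10¹² m³/s².
r = 3676 km = 3.676×10⁶ m.
Circular speed v_c = √(μ/r) = 1155 m/s.
Escape speed v_esc = √(2μ/r) = √2 × v_c = 1633 m/s.
Δv = v_esc − v_c = 478.4 m/s.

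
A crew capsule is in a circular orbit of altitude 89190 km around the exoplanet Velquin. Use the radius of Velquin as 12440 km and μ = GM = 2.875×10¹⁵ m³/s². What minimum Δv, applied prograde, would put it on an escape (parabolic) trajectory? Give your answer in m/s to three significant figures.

Δv ≈ 2200 m/s

r = 12440 + 89190 = 101630 km = 1.0163×10⁸ m.
Circular speed v_c = √(μ/r) = 5319 m/s.
Escape speed v_esc = √(2μ/r) = √2 × v_c = 7522 m/s.
Δv = v_esc − v_c = 2203 m/s.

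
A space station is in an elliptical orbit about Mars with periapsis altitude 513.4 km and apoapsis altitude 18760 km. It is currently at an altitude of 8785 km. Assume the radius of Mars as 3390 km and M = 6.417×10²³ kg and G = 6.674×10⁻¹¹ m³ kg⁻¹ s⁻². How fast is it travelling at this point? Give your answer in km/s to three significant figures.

μ = GM = 6.674×10⁻¹¹ × 6.417×10²³ = 4.283×10¹³ m³/s².
r_p = 3390 + 513.4 = 3903.4 km = 3.9034×10⁶ m.
r_a = 3390 + 18760 = 22150 km = 2.2150×10⁷ m.
r = 3390 + 8785 = 12175 km = 1.218×10⁷ m.
Semi-major axis a = (r_p + r_a)/2 = 13027 km = 1.303×10⁷ m.
Vis-viva: v² = μ(2/r − 1/a) = 4.283×10¹³ × (1.643×10⁻⁷ − 7.677×10⁻⁸) = 3.748×10⁶ m²/s².
v = 1936 m/s = 1.936 km/s.

v ≈ 1.94 km/s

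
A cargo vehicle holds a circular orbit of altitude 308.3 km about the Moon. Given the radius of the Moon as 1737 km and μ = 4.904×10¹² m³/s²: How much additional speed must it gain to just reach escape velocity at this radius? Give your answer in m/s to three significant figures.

Δv ≈ 641 m/s

r = 1737 + 308.3 = 2045.3 km = 2.0453×10⁶ m.
Circular speed v_c = √(μ/r) = 1548 m/s.
Escape speed v_esc = √(2μ/r) = √2 × v_c = 2190 m/s.
Δv = v_esc − v_c = 641.4 m/s.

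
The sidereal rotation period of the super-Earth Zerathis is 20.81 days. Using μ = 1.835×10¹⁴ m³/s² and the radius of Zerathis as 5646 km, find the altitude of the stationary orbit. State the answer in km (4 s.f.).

T = 20.81 days = 1.798×10⁶ s.
A synchronous orbit has period T, so by Kepler's third law a = (μT²/4π²)^(1/3).
μT²/4π² = 1.835×10¹⁴ × (1.798×10⁶)² / 39.48 = 1.503×10²⁵ m³.
a = 2.468×10⁸ m = 2.4676×10⁵ km.
Altitude h = a − R = 2.4676×10⁵ − 5646 = 2.4112×10⁵ km.

h_sync ≈ 2.411×10⁵ km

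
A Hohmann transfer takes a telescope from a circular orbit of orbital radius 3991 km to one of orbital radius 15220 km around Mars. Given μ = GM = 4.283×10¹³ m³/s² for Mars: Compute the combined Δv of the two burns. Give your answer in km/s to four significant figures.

r₁ = 3991 km = 3.991×10⁶ m.
r₂ = 15220 km = 1.522×10⁷ m.
Transfer ellipse a_t = (r₁ + r₂)/2 = 9.606×10⁶ m.
At r₁: circular v_c1 = √(μ/r₁) = 3276 m/s; transfer-periapsis v_p = √[μ(2/r₁ − 1/a_t)] = 4124 m/s.
Δv₁ = v_p − v_c1 = 847.7 m/s.
At r₂: circular v_c2 = √(μ/r₂) = 1678 m/s; transfer-apoapsis v_a = √[μ(2/r₂ − 1/a_t)] = 1081 m/s.
Δv₂ = v_c2 − v_a = 596.2 m/s.
Total Δv = Δv₁ + Δv₂ = 1444 m/s = 1.444 km/s.

Δv_total ≈ 1.444 km/s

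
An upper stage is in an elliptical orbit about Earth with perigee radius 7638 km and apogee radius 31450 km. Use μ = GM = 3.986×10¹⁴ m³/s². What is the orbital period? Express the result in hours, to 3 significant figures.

T ≈ 7.55 hours

Semi-major axis a = (r_p + r_a)/2 = (7638.0 + 31450)/2 = 19544 km = 1.954×10⁷ m.
By Kepler's third law T = 2π√(a³/μ) = 2π × 4.328×10³ = 2.719×10⁴ s.
= 7.553 hours.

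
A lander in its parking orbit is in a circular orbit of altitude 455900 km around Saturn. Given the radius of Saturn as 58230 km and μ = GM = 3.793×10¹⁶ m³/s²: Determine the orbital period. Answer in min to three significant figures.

T ≈ 6270 min

r = 58230 + 455900 = 514130 km = 5.1413×10⁸ m.
Kepler's third law: T = 2π√(r³/μ) = 2π√((5.141×10⁸)³ / 3.793×10¹⁶).
r³/μ = 3.583×10⁹ s², so T = 2π × 5.986×10⁴ = 3.761×10⁵ s.
Converting: 3.761×10⁵ s ÷ 60.00 = 6268 min.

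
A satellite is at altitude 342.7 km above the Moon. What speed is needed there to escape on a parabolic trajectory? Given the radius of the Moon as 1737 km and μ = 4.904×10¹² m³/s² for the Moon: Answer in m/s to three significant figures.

v_esc ≈ 2170 m/s

r = 1737 + 342.7 = 2079.7 km = 2.0797×10⁶ m.
Escape speed v_esc = √(2μ/r) = √(2 × 4.904×10¹² / 2.080×10⁶) = √(4.716×10⁶) = 2172 m/s.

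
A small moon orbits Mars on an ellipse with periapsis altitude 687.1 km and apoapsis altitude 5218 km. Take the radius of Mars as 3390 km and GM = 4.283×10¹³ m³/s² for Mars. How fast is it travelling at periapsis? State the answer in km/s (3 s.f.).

v ≈ 3.78 km/s

r_p = 3390 + 687.1 = 4077.1 km = 4.0771×10⁶ m.
r_a = 3390 + 5218 = 8608.0 km = 8.6080×10⁶ m.
Semi-major axis a = (r_p + r_a)/2 = 6342.6 km = 6.343×10⁶ m.
Vis-viva: v² = μ(2/r − 1/a) = 4.283×10¹³ × (4.905×10⁻⁷ − 1.577×10⁻⁷) = 1.426×10⁷ m²/s².
v = 3776 m/s = 3.776 km/s.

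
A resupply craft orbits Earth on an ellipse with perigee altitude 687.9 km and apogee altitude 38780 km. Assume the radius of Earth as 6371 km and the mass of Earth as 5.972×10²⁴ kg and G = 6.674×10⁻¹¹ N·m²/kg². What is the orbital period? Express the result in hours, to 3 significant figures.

μ = GM = 6.674×10⁻¹¹ × 5.972×10²⁴ = 3.986×10¹⁴ m³/s².
r_p = 6371 + 687.9 = 7058.9 km = 7.0589×10⁶ m.
r_a = 6371 + 38780 = 45151 km = 4.5151×10⁷ m.
Semi-major axis a = (r_p + r_a)/2 = (7058.9 + 45151)/2 = 26105 km = 2.610×10⁷ m.
By Kepler's third law T = 2π√(a³/μ) = 2π × 6.681×10³ = 4.198×10⁴ s.
= 11.66 hours.

T ≈ 11.7 hours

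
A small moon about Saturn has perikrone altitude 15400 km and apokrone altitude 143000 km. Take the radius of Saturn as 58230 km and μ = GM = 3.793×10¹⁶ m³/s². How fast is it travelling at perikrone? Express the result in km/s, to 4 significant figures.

r_p = 58230 + 15400 = 73630 km = 7.3630×10⁷ m.
r_a = 58230 + 143000 = 201230 km = 2.0123×10⁸ m.
Semi-major axis a = (r_p + r_a)/2 = 1.3743×10⁵ km = 1.374×10⁸ m.
Vis-viva: v² = μ(2/r − 1/a) = 3.793×10¹⁶ × (2.716×10⁻⁸ − 7.276×10⁻⁹) = 7.543×10⁸ m²/s².
v = 27460 m/s = 27.46 km/s.

v ≈ 27.46 km/s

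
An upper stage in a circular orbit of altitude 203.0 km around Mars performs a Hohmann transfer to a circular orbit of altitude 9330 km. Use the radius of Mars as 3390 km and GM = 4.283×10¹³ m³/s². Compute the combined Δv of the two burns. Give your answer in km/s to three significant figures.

r₁ = 3390 + 203.0 = 3593.0 km = 3.5930×10⁶ m.
r₂ = 3390 + 9330 = 12720 km = 1.2720×10⁷ m.
Transfer ellipse a_t = (r₁ + r₂)/2 = 8.156×10⁶ m.
At r₁: circular v_c1 = √(μ/r₁) = 3453 m/s; transfer-periapsis v_p = √[μ(2/r₁ − 1/a_t)] = 4312 m/s.
Δv₁ = v_p − v_c1 = 859.0 m/s.
At r₂: circular v_c2 = √(μ/r₂) = 1835 m/s; transfer-apoapsis v_a = √[μ(2/r₂ − 1/a_t)] = 1218 m/s.
Δv₂ = v_c2 − v_a = 617.1 m/s.
Total Δv = Δv₁ + Δv₂ = 1476 m/s = 1.476 km/s.

Δv_total ≈ 1.48 km/s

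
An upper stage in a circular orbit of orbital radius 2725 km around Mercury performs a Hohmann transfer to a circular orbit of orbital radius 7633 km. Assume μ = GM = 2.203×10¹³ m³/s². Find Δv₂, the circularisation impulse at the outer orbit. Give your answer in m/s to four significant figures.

Δv ≈ 466.6 m/s

r₁ = 2725 km = 2.725×10⁶ m.
r₂ = 7633 km = 7.633×10⁶ m.
Transfer ellipse a_t = (r₁ + r₂)/2 = 5.179×10⁶ m.
At r₁: circular v_c1 = √(μ/r₁) = 2843 m/s; transfer-periherm v_p = √[μ(2/r₁ − 1/a_t)] = 3452 m/s.
At r₂: circular v_c2 = √(μ/r₂) = 1699 m/s; transfer-apoherm v_a = √[μ(2/r₂ − 1/a_t)] = 1232 m/s.
Δv₂ = v_c2 − v_a = 466.6 m/s.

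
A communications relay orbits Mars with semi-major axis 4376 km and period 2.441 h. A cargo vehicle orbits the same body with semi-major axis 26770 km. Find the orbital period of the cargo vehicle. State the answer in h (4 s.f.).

T₂ ≈ 36.93 h

Kepler's third law: T² ∝ a³, so T₂ = T₁ (a₂/a₁)^(3/2).
a₂/a₁ = 6.117, (a₂/a₁)^(3/2) = 15.13.
T₂ = 2.441 × 15.13 = 36.93 h.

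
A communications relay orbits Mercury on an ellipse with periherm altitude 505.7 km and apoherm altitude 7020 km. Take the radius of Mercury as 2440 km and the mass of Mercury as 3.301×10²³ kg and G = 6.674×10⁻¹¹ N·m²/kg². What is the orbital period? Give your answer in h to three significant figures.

μ = GM = 6.674×10⁻¹¹ × 3.301×10²³ = 2.203×10¹³ m³/s².
r_p = 2440 + 505.7 = 2945.7 km = 2.9457×10⁶ m.
r_a = 2440 + 7020 = 9460.0 km = 9.4600×10⁶ m.
Semi-major axis a = (r_p + r_a)/2 = (2945.7 + 9460.0)/2 = 6202.9 km = 6.203×10⁶ m.
By Kepler's third law T = 2π√(a³/μ) = 2π × 3.291×10³ = 2.068×10⁴ s.
= 5.744 h.

T ≈ 5.74 h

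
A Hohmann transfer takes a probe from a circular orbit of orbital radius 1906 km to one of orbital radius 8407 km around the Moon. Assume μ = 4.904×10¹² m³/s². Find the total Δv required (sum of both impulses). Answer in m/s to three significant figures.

Δv_total ≈ 744 m/s

r₁ = 1906 km = 1.906×10⁶ m.
r₂ = 8407 km = 8.407×10⁶ m.
Transfer ellipse a_t = (r₁ + r₂)/2 = 5.156×10⁶ m.
At r₁: circular v_c1 = √(μ/r₁) = 1604 m/s; transfer-perilune v_p = √[μ(2/r₁ − 1/a_t)] = 2048 m/s.
Δv₁ = v_p − v_c1 = 444.1 m/s.
At r₂: circular v_c2 = √(μ/r₂) = 763.8 m/s; transfer-apolune v_a = √[μ(2/r₂ − 1/a_t)] = 464.3 m/s.
Δv₂ = v_c2 − v_a = 299.4 m/s.
Total Δv = Δv₁ + Δv₂ = 743.5 m/s.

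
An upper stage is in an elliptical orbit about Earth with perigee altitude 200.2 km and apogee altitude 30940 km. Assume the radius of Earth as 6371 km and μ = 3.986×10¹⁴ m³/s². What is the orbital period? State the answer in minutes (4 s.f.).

r_p = 6371 + 200.2 = 6571.2 km = 6.5712×10⁶ m.
r_a = 6371 + 30940 = 37311 km = 3.7311×10⁷ m.
Semi-major axis a = (r_p + r_a)/2 = (6571.2 + 37311)/2 = 21941 km = 2.194×10⁷ m.
By Kepler's third law T = 2π√(a³/μ) = 2π × 5.148×10³ = 3.234×10⁴ s.
= 539.1 minutes.

T ≈ 539.1 minutes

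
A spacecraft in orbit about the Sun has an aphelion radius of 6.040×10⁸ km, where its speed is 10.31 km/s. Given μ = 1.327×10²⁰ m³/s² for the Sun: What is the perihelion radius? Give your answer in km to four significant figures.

r_a = 6.040×10¹¹ m.
Specific energy ε = v²/2 − μ/r = -1.666×10⁸ J/kg, so a = −μ/(2ε) = 3.984×10¹¹ m.
The apsides satisfy r_p + r_a = 2a, so the perihelion radius is 2a − r_a = 1.927×10¹¹ m = 1.9274×10⁸ km.

perihelion radius ≈ 1.927×10⁸ km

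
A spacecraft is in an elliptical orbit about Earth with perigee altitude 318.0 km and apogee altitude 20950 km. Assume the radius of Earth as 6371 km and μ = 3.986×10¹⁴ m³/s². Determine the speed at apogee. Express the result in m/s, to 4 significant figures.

v ≈ 2396 m/s

r_p = 6371 + 318.0 = 6689.0 km = 6.6890×10⁶ m.
r_a = 6371 + 20950 = 27321 km = 2.7321×10⁷ m.
Semi-major axis a = (r_p + r_a)/2 = 17005 km = 1.700×10⁷ m.
Vis-viva: v² = μ(2/r − 1/a) = 3.986×10¹⁴ × (7.320×10⁻⁸ − 5.881×10⁻⁸) = 5.739×10⁶ m²/s².
v = 2396 m/s.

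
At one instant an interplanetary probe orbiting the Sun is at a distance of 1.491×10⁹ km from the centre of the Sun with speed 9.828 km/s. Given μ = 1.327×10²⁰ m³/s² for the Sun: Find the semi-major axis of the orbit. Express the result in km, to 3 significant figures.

r = 1.491×10¹² m.
Vis-viva rearranged: 1/a = 2/r − v²/μ = 1.341×10⁻¹² − 7.279×10⁻¹³ = 6.135×10⁻¹³ m⁻¹.
a = 1.630×10¹² m = 1.6300×10⁹ km.

a ≈ 1.63×10⁹ km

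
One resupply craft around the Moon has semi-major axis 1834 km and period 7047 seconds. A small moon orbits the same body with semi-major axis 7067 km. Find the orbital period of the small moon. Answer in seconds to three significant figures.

T₂ ≈ 53300 seconds

Kepler's third law: T² ∝ a³, so T₂ = T₁ (a₂/a₁)^(3/2).
a₂/a₁ = 3.853, (a₂/a₁)^(3/2) = 7.564.
T₂ = 7047 × 7.564 = 53300 seconds.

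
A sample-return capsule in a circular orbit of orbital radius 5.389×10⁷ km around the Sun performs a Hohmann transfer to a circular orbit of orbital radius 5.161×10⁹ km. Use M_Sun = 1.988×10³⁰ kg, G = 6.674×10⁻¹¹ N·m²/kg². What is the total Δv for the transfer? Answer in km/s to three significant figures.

μ = GM = 6.674×10⁻¹¹ × 1.988×10³⁰ = 1.327×10²⁰ m³/s².
r₁ = 5.389×10⁷ km = 5.389×10¹⁰ m.
r₂ = 5.161×10⁹ km = 5.161×10¹² m.
Transfer ellipse a_t = (r₁ + r₂)/2 = 2.607×10¹² m.
At r₁: circular v_c1 = √(μ/r₁) = 49620 m/s; transfer-perihelion v_p = √[μ(2/r₁ − 1/a_t)] = 69810 m/s.
Δv₁ = v_p − v_c1 = 20190 m/s.
At r₂: circular v_c2 = √(μ/r₂) = 5070 m/s; transfer-aphelion v_a = √[μ(2/r₂ − 1/a_t)] = 728.9 m/s.
Δv₂ = v_c2 − v_a = 4341 m/s.
Total Δv = Δv₁ + Δv₂ = 24530 m/s = 24.53 km/s.

Δv_total ≈ 24.5 km/s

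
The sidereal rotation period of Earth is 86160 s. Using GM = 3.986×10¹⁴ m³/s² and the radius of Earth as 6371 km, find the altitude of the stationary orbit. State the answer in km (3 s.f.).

h_sync ≈ 35800 km

A synchronous orbit has period T, so by Kepler's third law a = (μT²/4π²)^(1/3).
μT²/4π² = 3.986×10¹⁴ × (8.616×10⁴)² / 39.48 = 7.495×10²² m³.
a = 4.216×10⁷ m = 42163 km.
Altitude h = a − R = 42163 − 6371 = 35792 km.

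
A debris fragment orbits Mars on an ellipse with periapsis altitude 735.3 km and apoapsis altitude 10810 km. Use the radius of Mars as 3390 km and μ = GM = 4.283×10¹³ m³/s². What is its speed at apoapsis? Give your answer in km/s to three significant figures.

r_p = 3390 + 735.3 = 4125.3 km = 4.1253×10⁶ m.
r_a = 3390 + 10810 = 14200 km = 1.4200×10⁷ m.
Semi-major axis a = (r_p + r_a)/2 = 9162.6 km = 9.163×10⁶ m.
Vis-viva: v² = μ(2/r − 1/a) = 4.283×10¹³ × (1.408×10⁻⁷ − 1.091×10⁻⁷) = 1.358×10⁶ m²/s².
v = 1165 m/s = 1.165 km/s.

v ≈ 1.17 km/s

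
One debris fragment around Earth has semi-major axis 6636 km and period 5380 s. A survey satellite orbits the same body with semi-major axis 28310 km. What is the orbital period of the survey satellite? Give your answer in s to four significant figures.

Kepler's third law: T² ∝ a³, so T₂ = T₁ (a₂/a₁)^(3/2).
a₂/a₁ = 4.266, (a₂/a₁)^(3/2) = 8.812.
T₂ = 5380 × 8.812 = 47410 s.

T₂ ≈ 47410 s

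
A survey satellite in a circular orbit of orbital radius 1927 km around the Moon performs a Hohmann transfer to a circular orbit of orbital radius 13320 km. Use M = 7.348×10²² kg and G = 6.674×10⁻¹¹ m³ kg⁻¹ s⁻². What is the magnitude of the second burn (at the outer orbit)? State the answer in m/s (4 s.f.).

μ = GM = 6.674×10⁻¹¹ × 7.348×10²² = 4.904×10¹² m³/s².
r₁ = 1927 km = 1.927×10⁶ m.
r₂ = 13320 km = 1.332×10⁷ m.
Transfer ellipse a_t = (r₁ + r₂)/2 = 7.624×10⁶ m.
At r₁: circular v_c1 = √(μ/r₁) = 1595 m/s; transfer-perilune v_p = √[μ(2/r₁ − 1/a_t)] = 2109 m/s.
At r₂: circular v_c2 = √(μ/r₂) = 606.8 m/s; transfer-apolune v_a = √[μ(2/r₂ − 1/a_t)] = 305.1 m/s.
Δv₂ = v_c2 − v_a = 301.7 m/s.

Δv ≈ 301.7 m/s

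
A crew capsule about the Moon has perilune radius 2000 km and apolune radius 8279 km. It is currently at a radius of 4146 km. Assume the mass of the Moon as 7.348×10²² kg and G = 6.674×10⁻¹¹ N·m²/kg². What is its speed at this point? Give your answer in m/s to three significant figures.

v ≈ 1190 m/s

μ = GM = 6.674×10⁻¹¹ × 7.348×10²² = 4.904×10¹² m³/s².
Semi-major axis a = (r_p + r_a)/2 = 5139.5 km = 5.140×10⁶ m.
Vis-viva: v² = μ(2/r − 1/a) = 4.904×10¹² × (4.824×10⁻⁷ − 1.946×10⁻⁷) = 1.411×10⁶ m²/s².
v = 1188 m/s.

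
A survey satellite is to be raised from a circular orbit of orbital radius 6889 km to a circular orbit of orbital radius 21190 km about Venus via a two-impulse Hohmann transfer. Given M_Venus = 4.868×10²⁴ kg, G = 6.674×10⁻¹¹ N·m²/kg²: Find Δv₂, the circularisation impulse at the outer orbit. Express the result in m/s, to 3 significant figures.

Δv ≈ 1170 m/s

μ = GM = 6.674×10⁻¹¹ × 4.868×10²⁴ = 3.249×10¹⁴ m³/s².
r₁ = 6889 km = 6.889×10⁶ m.
r₂ = 21190 km = 2.119×10⁷ m.
Transfer ellipse a_t = (r₁ + r₂)/2 = 1.404×10⁷ m.
At r₁: circular v_c1 = √(μ/r₁) = 6867 m/s; transfer-periapsis v_p = √[μ(2/r₁ − 1/a_t)] = 8437 m/s.
At r₂: circular v_c2 = √(μ/r₂) = 3916 m/s; transfer-apoapsis v_a = √[μ(2/r₂ − 1/a_t)] = 2743 m/s.
Δv₂ = v_c2 − v_a = 1173 m/s.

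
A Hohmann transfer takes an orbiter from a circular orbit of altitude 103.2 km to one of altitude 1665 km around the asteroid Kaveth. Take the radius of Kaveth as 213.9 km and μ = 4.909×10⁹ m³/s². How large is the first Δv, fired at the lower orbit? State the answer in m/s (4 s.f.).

r₁ = 213.9 + 103.2 = 317.10 km = 3.1710×10⁵ m.
r₂ = 213.9 + 1665 = 1878.9 km = 1.8789×10⁶ m.
Transfer ellipse a_t = (r₁ + r₂)/2 = 1.098×10⁶ m.
At r₁: circular v_c1 = √(μ/r₁) = 124.4 m/s; transfer-periapsis v_p = √[μ(2/r₁ − 1/a_t)] = 162.8 m/s.
Δv₁ = v_p − v_c1 = 38.34 m/s.

Δv ≈ 38.34 m/s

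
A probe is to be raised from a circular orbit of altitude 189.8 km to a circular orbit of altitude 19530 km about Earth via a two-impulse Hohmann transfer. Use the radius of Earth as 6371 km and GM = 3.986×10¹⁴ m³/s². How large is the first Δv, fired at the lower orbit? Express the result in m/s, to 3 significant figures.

Δv ≈ 2050 m/s

r₁ = 6371 + 189.8 = 6560.8 km = 6.5608×10⁶ m.
r₂ = 6371 + 19530 = 25901 km = 2.5901×10⁷ m.
Transfer ellipse a_t = (r₁ + r₂)/2 = 1.623×10⁷ m.
At r₁: circular v_c1 = √(μ/r₁) = 7795 m/s; transfer-perigee v_p = √[μ(2/r₁ − 1/a_t)] = 9846 m/s.
Δv₁ = v_p − v_c1 = 2052 m/s.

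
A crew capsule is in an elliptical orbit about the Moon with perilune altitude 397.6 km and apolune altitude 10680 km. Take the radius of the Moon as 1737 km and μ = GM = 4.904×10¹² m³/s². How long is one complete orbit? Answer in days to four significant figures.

T ≈ 0.6445 days

r_p = 1737 + 397.6 = 2134.6 km = 2.1346×10⁶ m.
r_a = 1737 + 10680 = 12417 km = 1.2417×10⁷ m.
Semi-major axis a = (r_p + r_a)/2 = (2134.6 + 12417)/2 = 7275.8 km = 7.276×10⁶ m.
By Kepler's third law T = 2π√(a³/μ) = 2π × 8.862×10³ = 5.568×10⁴ s.
= 0.6445 days.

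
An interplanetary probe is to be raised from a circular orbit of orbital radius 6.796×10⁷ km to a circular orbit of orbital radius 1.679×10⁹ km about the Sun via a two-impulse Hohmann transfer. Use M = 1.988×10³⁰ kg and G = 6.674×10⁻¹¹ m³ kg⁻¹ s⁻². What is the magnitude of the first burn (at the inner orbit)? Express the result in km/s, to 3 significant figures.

μ = GM = 6.674×10⁻¹¹ × 1.988×10³⁰ = 1.327×10²⁰ m³/s².
r₁ = 6.796×10⁷ km = 6.796×10¹⁰ m.
r₂ = 1.679×10⁹ km = 1.679×10¹² m.
Transfer ellipse a_t = (r₁ + r₂)/2 = 8.735×10¹¹ m.
At r₁: circular v_c1 = √(μ/r₁) = 44180 m/s; transfer-perihelion v_p = √[μ(2/r₁ − 1/a_t)] = 61260 m/s.
Δv₁ = v_p − v_c1 = 17070 m/s.
= 17.07 km/s.

Δv ≈ 17.1 km/s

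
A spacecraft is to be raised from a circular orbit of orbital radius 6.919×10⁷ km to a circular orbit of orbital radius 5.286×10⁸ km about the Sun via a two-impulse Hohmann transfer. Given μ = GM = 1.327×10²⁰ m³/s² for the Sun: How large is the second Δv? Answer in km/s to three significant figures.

Δv ≈ 8.22 km/s

r₁ = 6.919×10⁷ km = 6.919×10¹⁰ m.
r₂ = 5.286×10⁸ km = 5.286×10¹¹ m.
Transfer ellipse a_t = (r₁ + r₂)/2 = 2.989×10¹¹ m.
At r₁: circular v_c1 = √(μ/r₁) = 43790 m/s; transfer-perihelion v_p = √[μ(2/r₁ − 1/a_t)] = 58240 m/s.
At r₂: circular v_c2 = √(μ/r₂) = 15840 m/s; transfer-aphelion v_a = √[μ(2/r₂ − 1/a_t)] = 7623 m/s.
Δv₂ = v_c2 − v_a = 8221 m/s.
= 8.221 km/s.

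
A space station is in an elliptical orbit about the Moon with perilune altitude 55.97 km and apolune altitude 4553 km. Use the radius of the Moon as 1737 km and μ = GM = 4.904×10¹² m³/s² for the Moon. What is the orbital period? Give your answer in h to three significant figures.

T ≈ 6.40 h

r_p = 1737 + 55.97 = 1793.0 km = 1.7930×10⁶ m.
r_a = 1737 + 4553 = 6290.0 km = 6.2900×10⁶ m.
Semi-major axis a = (r_p + r_a)/2 = (1793.0 + 6290.0)/2 = 4041.5 km = 4.041×10⁶ m.
By Kepler's third law T = 2π√(a³/μ) = 2π × 3.669×10³ = 2.305×10⁴ s.
= 6.403 h.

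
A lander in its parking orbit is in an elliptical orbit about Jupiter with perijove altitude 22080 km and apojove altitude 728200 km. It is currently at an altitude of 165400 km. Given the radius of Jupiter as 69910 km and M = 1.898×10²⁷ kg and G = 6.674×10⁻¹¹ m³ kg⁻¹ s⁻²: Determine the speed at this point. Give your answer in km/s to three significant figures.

μ = GM = 6.674×10⁻¹¹ × 1.898×10²⁷ = 1.267×10¹⁷ m³/s².
r_p = 69910 + 22080 = 91990 km = 9.1990×10⁷ m.
r_a = 69910 + 728200 = 798110 km = 7.9811×10⁸ m.
r = 69910 + 165400 = 2.3531×10⁵ km = 2.353×10⁸ m.
Semi-major axis a = (r_p + r_a)/2 = 4.4505×10⁵ km = 4.450×10⁸ m.
Vis-viva: v² = μ(2/r − 1/a) = 1.267×10¹⁷ × (8.499×10⁻⁹ − 2.247×10⁻⁹) = 7.920×10⁸ m²/s².
v = 28140 m/s = 28.14 km/s.

v ≈ 28.1 km/s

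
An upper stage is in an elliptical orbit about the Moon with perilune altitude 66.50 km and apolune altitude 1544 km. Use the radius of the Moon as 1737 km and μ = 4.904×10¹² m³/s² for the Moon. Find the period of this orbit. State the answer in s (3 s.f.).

r_p = 1737 + 66.50 = 1803.5 km = 1.8035×10⁶ m.
r_a = 1737 + 1544 = 3281.0 km = 3.2810×10⁶ m.
Semi-major axis a = (r_p + r_a)/2 = (1803.5 + 3281.0)/2 = 2542.2 km = 2.542×10⁶ m.
By Kepler's third law T = 2π√(a³/μ) = 2π × 1.830×10³ = 1.150×10⁴ s.

T ≈ 11500 s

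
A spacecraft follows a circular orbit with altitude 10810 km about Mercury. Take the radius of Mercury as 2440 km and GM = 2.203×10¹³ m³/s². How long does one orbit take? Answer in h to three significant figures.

T ≈ 17.9 h

r = 2440 + 10810 = 13250 km = 1.3250×10⁷ m.
Kepler's third law: T = 2π√(r³/μ) = 2π√((1.325×10⁷)³ / 2.203×10¹³).
r³/μ = 1.056×10⁸ s², so T = 2π × 1.028×10⁴ = 6.456×10⁴ s.
Converting: 6.456×10⁴ s ÷ 3600 = 17.93 h.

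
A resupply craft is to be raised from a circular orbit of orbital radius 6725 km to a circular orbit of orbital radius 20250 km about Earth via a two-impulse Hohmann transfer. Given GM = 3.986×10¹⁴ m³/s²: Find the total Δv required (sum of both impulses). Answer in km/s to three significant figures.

r₁ = 6725 km = 6.725×10⁶ m.
r₂ = 20250 km = 2.025×10⁷ m.
Transfer ellipse a_t = (r₁ + r₂)/2 = 1.349×10⁷ m.
At r₁: circular v_c1 = √(μ/r₁) = 7699 m/s; transfer-perigee v_p = √[μ(2/r₁ − 1/a_t)] = 9433 m/s.
Δv₁ = v_p − v_c1 = 1735 m/s.
At r₂: circular v_c2 = √(μ/r₂) = 4437 m/s; transfer-apogee v_a = √[μ(2/r₂ − 1/a_t)] = 3133 m/s.
Δv₂ = v_c2 − v_a = 1304 m/s.
Total Δv = Δv₁ + Δv₂ = 3038 m/s = 3.038 km/s.

Δv_total ≈ 3.04 km/s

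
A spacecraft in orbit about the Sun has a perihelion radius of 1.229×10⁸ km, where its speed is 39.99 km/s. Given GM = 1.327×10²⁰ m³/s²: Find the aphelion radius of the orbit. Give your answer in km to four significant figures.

aphelion radius ≈ 3.508×10⁸ km

r_p = 1.229×10¹¹ m.
Specific energy ε = v²/2 − μ/r = -2.801×10⁸ J/kg, so a = −μ/(2ε) = 2.368×10¹¹ m.
The apsides satisfy r_p + r_a = 2a, so the aphelion radius is 2a − r_p = 3.508×10¹¹ m = 3.5079×10⁸ km.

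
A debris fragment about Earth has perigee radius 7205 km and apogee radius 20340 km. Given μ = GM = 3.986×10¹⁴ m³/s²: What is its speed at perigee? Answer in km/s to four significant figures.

v ≈ 9.039 km/s

Semi-major axis a = (r_p + r_a)/2 = 13772 km = 1.377×10⁷ m.
Vis-viva: v² = μ(2/r − 1/a) = 3.986×10¹⁴ × (2.776×10⁻⁷ − 7.261×10⁻⁸) = 8.170×10⁷ m²/s².
v = 9039 m/s = 9.039 km/s.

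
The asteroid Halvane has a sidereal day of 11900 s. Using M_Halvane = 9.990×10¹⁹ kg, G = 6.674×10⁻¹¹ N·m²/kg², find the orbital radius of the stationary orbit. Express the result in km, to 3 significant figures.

r_sync ≈ 288 km

μ = GM = 6.674×10⁻¹¹ × 9.990×10¹⁹ = 6.667×10⁹ m³/s².
A synchronous orbit has period T, so by Kepler's third law a = (μT²/4π²)^(1/3).
μT²/4π² = 6.667×10⁹ × (1.190×10⁴)² / 39.48 = 2.392×10¹⁶ m³.
a = 2.881×10⁵ m = 288.11 km.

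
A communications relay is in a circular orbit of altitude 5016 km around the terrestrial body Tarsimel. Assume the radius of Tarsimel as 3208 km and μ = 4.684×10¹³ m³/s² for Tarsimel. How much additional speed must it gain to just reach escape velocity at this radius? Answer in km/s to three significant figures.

r = 3208 + 5016 = 8224.0 km = 8.2240×10⁶ m.
Circular speed v_c = √(μ/r) = 2387 m/s.
Escape speed v_esc = √(2μ/r) = √2 × v_c = 3375 m/s.
Δv = v_esc − v_c = 988.5 m/s = 0.9885 km/s.

Δv ≈ 0.989 km/s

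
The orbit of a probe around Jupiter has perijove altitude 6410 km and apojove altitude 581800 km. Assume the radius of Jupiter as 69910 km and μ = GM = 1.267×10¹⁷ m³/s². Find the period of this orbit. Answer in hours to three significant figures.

r_p = 69910 + 6410 = 76320 km = 7.6320×10⁷ m.
r_a = 69910 + 581800 = 651710 km = 6.5171×10⁸ m.
Semi-major axis a = (r_p + r_a)/2 = (76320 + 6.5171×10⁵)/2 = 3.6402×10⁵ km = 3.640×10⁸ m.
By Kepler's third law T = 2π√(a³/μ) = 2π × 1.951×10⁴ = 1.226×10⁵ s.
= 34.05 hours.

T ≈ 34.1 hours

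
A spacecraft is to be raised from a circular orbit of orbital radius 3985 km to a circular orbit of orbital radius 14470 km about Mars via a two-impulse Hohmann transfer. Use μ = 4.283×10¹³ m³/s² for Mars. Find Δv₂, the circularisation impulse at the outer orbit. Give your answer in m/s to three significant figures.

Δv ≈ 590 m/s

r₁ = 3985 km = 3.985×10⁶ m.
r₂ = 14470 km = 1.447×10⁷ m.
Transfer ellipse a_t = (r₁ + r₂)/2 = 9.228×10⁶ m.
At r₁: circular v_c1 = √(μ/r₁) = 3278 m/s; transfer-periapsis v_p = √[μ(2/r₁ − 1/a_t)] = 4105 m/s.
At r₂: circular v_c2 = √(μ/r₂) = 1720 m/s; transfer-apoapsis v_a = √[μ(2/r₂ − 1/a_t)] = 1131 m/s.
Δv₂ = v_c2 − v_a = 589.8 m/s.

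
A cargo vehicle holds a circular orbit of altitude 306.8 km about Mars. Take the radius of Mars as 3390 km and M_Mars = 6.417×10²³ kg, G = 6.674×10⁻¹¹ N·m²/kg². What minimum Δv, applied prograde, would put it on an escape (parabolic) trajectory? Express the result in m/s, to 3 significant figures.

Δv ≈ 1410 m/s

μ = GM = 6.674×10⁻¹¹ × 6.417×10²³ = 4.283×10¹³ m³/s².
r = 3390 + 306.8 = 3696.8 km = 3.6968×10⁶ m.
Circular speed v_c = √(μ/r) = 3404 m/s.
Escape speed v_esc = √(2μ/r) = √2 × v_c = 4814 m/s.
Δv = v_esc − v_c = 1410 m/s.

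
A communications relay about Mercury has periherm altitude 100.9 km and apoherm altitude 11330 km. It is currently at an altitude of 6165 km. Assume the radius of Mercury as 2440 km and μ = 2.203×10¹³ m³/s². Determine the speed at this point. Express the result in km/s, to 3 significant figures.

r_p = 2440 + 100.9 = 2540.9 km = 2.5409×10⁶ m.
r_a = 2440 + 11330 = 13770 km = 1.3770×10⁷ m.
r = 2440 + 6165 = 8605.0 km = 8.605×10⁶ m.
Semi-major axis a = (r_p + r_a)/2 = 8155.4 km = 8.155×10⁶ m.
Vis-viva: v² = μ(2/r − 1/a) = 2.203×10¹³ × (2.324×10⁻⁷ − 1.226×10⁻⁷) = 2.419×10⁶ m²/s².
v = 1555 m/s = 1.555 km/s.

v ≈ 1.56 km/s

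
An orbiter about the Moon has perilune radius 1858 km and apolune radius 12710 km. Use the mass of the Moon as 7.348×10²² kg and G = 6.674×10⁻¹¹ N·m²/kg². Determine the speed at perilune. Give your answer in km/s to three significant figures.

μ = GM = 6.674×10⁻¹¹ × 7.348×10²² = 4.904×10¹² m³/s².
Semi-major axis a = (r_p + r_a)/2 = 7284.0 km = 7.284×10⁶ m.
Vis-viva: v² = μ(2/r − 1/a) = 4.904×10¹² × (1.076×10⁻⁶ − 1.373×10⁻⁷) = 4.606×10⁶ m²/s².
v = 2146 m/s = 2.146 km/s.

v ≈ 2.15 km/s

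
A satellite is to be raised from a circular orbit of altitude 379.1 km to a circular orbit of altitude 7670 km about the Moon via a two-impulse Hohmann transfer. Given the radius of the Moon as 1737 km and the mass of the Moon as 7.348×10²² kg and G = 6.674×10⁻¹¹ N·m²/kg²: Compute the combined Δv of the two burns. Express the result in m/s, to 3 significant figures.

μ = GM = 6.674×10⁻¹¹ × 7.348×10²² = 4.904×10¹² m³/s².
r₁ = 1737 + 379.1 = 2116.1 km = 2.1161×10⁶ m.
r₂ = 1737 + 7670 = 9407.0 km = 9.4070×10⁶ m.
Transfer ellipse a_t = (r₁ + r₂)/2 = 5.762×10⁶ m.
At r₁: circular v_c1 = √(μ/r₁) = 1522 m/s; transfer-perilune v_p = √[μ(2/r₁ − 1/a_t)] = 1945 m/s.
Δv₁ = v_p − v_c1 = 422.9 m/s.
At r₂: circular v_c2 = √(μ/r₂) = 722.0 m/s; transfer-apolune v_a = √[μ(2/r₂ − 1/a_t)] = 437.6 m/s.
Δv₂ = v_c2 − v_a = 284.5 m/s.
Total Δv = Δv₁ + Δv₂ = 707.3 m/s.

Δv_total ≈ 707 m/s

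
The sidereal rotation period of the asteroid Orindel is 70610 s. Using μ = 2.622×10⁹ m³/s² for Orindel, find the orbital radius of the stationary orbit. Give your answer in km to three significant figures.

r_sync ≈ 692 km

A synchronous orbit has period T, so by Kepler's third law a = (μT²/4π²)^(1/3).
μT²/4π² = 2.622×10⁹ × (7.061×10⁴)² / 39.48 = 3.311×10¹⁷ m³.
a = 6.918×10⁵ m = 691.83 km.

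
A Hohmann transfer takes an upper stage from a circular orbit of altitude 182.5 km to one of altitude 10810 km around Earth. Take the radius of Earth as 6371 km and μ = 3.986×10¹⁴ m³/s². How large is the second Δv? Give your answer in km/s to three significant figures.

r₁ = 6371 + 182.5 = 6553.5 km = 6.5535×10⁶ m.
r₂ = 6371 + 10810 = 17181 km = 1.7181×10⁷ m.
Transfer ellipse a_t = (r₁ + r₂)/2 = 1.187×10⁷ m.
At r₁: circular v_c1 = √(μ/r₁) = 7799 m/s; transfer-perigee v_p = √[μ(2/r₁ − 1/a_t)] = 9384 m/s.
At r₂: circular v_c2 = √(μ/r₂) = 4817 m/s; transfer-apogee v_a = √[μ(2/r₂ − 1/a_t)] = 3579 m/s.
Δv₂ = v_c2 − v_a = 1237 m/s.
= 1.237 km/s.

Δv ≈ 1.24 km/s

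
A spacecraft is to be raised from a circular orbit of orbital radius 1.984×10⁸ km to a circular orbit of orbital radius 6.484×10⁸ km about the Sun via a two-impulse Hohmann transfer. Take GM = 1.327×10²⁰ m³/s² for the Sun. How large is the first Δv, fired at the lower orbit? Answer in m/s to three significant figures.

Δv ≈ 6140 m/s

r₁ = 1.984×10⁸ km = 1.984×10¹¹ m.
r₂ = 6.484×10⁸ km = 6.484×10¹¹ m.
Transfer ellipse a_t = (r₁ + r₂)/2 = 4.234×10¹¹ m.
At r₁: circular v_c1 = √(μ/r₁) = 25860 m/s; transfer-perihelion v_p = √[μ(2/r₁ − 1/a_t)] = 32000 m/s.
Δv₁ = v_p − v_c1 = 6142 m/s.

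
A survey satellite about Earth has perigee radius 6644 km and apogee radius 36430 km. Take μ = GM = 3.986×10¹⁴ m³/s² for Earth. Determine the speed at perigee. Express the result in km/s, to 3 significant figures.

v ≈ 10.1 km/s

Semi-major axis a = (r_p + r_a)/2 = 21537 km = 2.154×10⁷ m.
Vis-viva: v² = μ(2/r − 1/a) = 3.986×10¹⁴ × (3.010×10⁻⁷ − 4.643×10⁻⁸) = 1.015×10⁸ m²/s².
v = 10070 m/s = 10.07 km/s.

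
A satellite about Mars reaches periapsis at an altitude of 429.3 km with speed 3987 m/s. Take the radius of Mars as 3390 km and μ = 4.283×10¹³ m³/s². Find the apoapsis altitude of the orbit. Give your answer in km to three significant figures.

r_p = 3390 + 429.3 = 3819.3 km = 3.819×10⁶ m.
Specific energy ε = v²/2 − μ/r = -3.266×10⁶ J/kg, so a = −μ/(2ε) = 6.557×10⁶ m.
The apsides satisfy r_p + r_a = 2a, so the apoapsis radius is 2a − r_p = 9.295×10⁶ m = 9294.6 km.
Apoapsis altitude = 9294.6 − 3390 = 5904.6 km.

apoapsis altitude ≈ 5900 km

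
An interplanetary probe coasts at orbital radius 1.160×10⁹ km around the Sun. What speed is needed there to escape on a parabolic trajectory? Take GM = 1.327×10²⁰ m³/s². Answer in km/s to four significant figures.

r = 1.160×10⁹ km = 1.160×10¹² m.
Escape speed v_esc = √(2μ/r) = √(2 × 1.327×10²⁰ / 1.160×10¹²) = √(2.288×10⁸) = 15130 m/s.
= 15.13 km/s.

v_esc ≈ 15.13 km/s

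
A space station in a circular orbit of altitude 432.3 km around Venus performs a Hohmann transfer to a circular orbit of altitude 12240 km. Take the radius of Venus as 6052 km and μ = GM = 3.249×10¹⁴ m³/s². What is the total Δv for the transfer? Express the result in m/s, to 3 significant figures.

Δv_total ≈ 2690 m/s

r₁ = 6052 + 432.3 = 6484.3 km = 6.4843×10⁶ m.
r₂ = 6052 + 12240 = 18292 km = 1.8292×10⁷ m.
Transfer ellipse a_t = (r₁ + r₂)/2 = 1.239×10⁷ m.
At r₁: circular v_c1 = √(μ/r₁) = 7079 m/s; transfer-periapsis v_p = √[μ(2/r₁ − 1/a_t)] = 8601 m/s.
Δv₁ = v_p − v_c1 = 1523 m/s.
At r₂: circular v_c2 = √(μ/r₂) = 4214 m/s; transfer-apoapsis v_a = √[μ(2/r₂ − 1/a_t)] = 3049 m/s.
Δv₂ = v_c2 − v_a = 1165 m/s.
Total Δv = Δv₁ + Δv₂ = 2688 m/s.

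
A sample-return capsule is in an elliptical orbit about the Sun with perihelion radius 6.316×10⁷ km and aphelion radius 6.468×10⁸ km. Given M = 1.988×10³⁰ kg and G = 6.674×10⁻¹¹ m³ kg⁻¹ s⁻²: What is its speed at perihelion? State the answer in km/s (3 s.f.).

v ≈ 61.9 km/s

μ = GM = 6.674×10⁻¹¹ × 1.988×10³⁰ = 1.327×10²⁰ m³/s².
Semi-major axis a = (r_p + r_a)/2 = 3.5498×10⁸ km = 3.550×10¹¹ m.
Vis-viva: v² = μ(2/r − 1/a) = 1.327×10²⁰ × (3.167×10⁻¹¹ − 2.817×10⁻¹²) = 3.828×10⁹ m²/s².
v = 61870 m/s = 61.87 km/s.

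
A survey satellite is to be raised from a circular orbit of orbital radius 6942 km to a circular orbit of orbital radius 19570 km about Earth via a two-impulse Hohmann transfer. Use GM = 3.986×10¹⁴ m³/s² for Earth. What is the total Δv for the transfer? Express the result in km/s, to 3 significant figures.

Δv_total ≈ 2.88 km/s

r₁ = 6942 km = 6.942×10⁶ m.
r₂ = 19570 km = 1.957×10⁷ m.
Transfer ellipse a_t = (r₁ + r₂)/2 = 1.326×10⁷ m.
At r₁: circular v_c1 = √(μ/r₁) = 7578 m/s; transfer-perigee v_p = √[μ(2/r₁ − 1/a_t)] = 9207 m/s.
Δv₁ = v_p − v_c1 = 1629 m/s.
At r₂: circular v_c2 = √(μ/r₂) = 4513 m/s; transfer-apogee v_a = √[μ(2/r₂ − 1/a_t)] = 3266 m/s.
Δv₂ = v_c2 − v_a = 1247 m/s.
Total Δv = Δv₁ + Δv₂ = 2877 m/s = 2.877 km/s.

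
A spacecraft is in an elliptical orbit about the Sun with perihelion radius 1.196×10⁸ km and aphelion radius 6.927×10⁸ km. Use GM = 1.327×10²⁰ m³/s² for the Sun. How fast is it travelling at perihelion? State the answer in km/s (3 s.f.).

Semi-major axis a = (r_p + r_a)/2 = 4.0615×10⁸ km = 4.062×10¹¹ m.
Vis-viva: v² = μ(2/r − 1/a) = 1.327×10²⁰ × (1.672×10⁻¹¹ − 2.462×10⁻¹²) = 1.892×10⁹ m²/s².
v = 43500 m/s = 43.50 km/s.

v ≈ 43.5 km/s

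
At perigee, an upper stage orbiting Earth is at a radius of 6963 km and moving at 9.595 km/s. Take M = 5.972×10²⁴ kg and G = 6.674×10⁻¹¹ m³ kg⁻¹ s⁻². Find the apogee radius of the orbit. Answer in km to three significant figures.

μ = GM = 6.674×10⁻¹¹ × 5.972×10²⁴ = 3.986×10¹⁴ m³/s².
r_p = 6.963×10⁶ m.
Specific energy ε = v²/2 − μ/r = -1.121×10⁷ J/kg, so a = −μ/(2ε) = 1.778×10⁷ m.
The apsides satisfy r_p + r_a = 2a, so the apogee radius is 2a − r_p = 2.859×10⁷ m = 28594 km.

apogee radius ≈ 28600 km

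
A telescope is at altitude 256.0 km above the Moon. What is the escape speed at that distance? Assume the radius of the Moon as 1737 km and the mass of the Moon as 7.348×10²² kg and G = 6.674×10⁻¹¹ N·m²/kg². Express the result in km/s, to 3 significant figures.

v_esc ≈ 2.22 km/s

μ = GM = 6.674×10⁻¹¹ × 7.348×10²² = 4.904×10¹² m³/s².
r = 1737 + 256.0 = 1993.0 km = 1.9930×10⁶ m.
Escape speed v_esc = √(2μ/r) = √(2 × 4.904×10¹² / 1.993×10⁶) = √(4.921×10⁶) = 2218 m/s.
= 2.218 km/s.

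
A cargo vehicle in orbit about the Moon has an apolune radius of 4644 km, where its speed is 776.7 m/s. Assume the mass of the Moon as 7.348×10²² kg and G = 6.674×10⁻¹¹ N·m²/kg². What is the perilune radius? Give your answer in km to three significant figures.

μ = GM = 6.674×10⁻¹¹ × 7.348×10²² = 4.904×10¹² m³/s².
r_a = 4.644×10⁶ m.
Specific energy ε = v²/2 − μ/r = -7.544×10⁵ J/kg, so a = −μ/(2ε) = 3.250×10⁶ m.
The apsides satisfy r_p + r_a = 2a, so the perilune radius is 2a − r_a = 1.857×10⁶ m = 1856.9 km.

perilune radius ≈ 1860 km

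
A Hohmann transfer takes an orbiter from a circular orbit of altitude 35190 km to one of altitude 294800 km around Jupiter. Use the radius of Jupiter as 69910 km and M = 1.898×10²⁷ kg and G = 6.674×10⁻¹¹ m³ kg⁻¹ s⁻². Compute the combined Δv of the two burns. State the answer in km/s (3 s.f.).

μ = GM = 6.674×10⁻¹¹ × 1.898×10²⁷ = 1.267×10¹⁷ m³/s².
r₁ = 69910 + 35190 = 105100 km = 1.0510×10⁸ m.
r₂ = 69910 + 294800 = 364710 km = 3.6471×10⁸ m.
Transfer ellipse a_t = (r₁ + r₂)/2 = 2.349×10⁸ m.
At r₁: circular v_c1 = √(μ/r₁) = 34720 m/s; transfer-perijove v_p = √[μ(2/r₁ − 1/a_t)] = 43260 m/s.
Δv₁ = v_p − v_c1 = 8541 m/s.
At r₂: circular v_c2 = √(μ/r₂) = 18640 m/s; transfer-apojove v_a = √[μ(2/r₂ − 1/a_t)] = 12470 m/s.
Δv₂ = v_c2 − v_a = 6171 m/s.
Total Δv = Δv₁ + Δv₂ = 14710 m/s = 14.71 km/s.

Δv_total ≈ 14.7 km/s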